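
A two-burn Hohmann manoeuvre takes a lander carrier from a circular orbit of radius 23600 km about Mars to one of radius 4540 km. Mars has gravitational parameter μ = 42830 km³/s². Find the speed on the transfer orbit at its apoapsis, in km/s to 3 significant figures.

v = 0.765 km/s

Semi-major axis of the transfer orbit: a_t = (23600 + 4540)/2 = 14070 km.
At apoapsis, r = 23600 km.
From the vis-viva equation, v = √[μ(2/r − 1/a_t)] = 0.7652 km/s.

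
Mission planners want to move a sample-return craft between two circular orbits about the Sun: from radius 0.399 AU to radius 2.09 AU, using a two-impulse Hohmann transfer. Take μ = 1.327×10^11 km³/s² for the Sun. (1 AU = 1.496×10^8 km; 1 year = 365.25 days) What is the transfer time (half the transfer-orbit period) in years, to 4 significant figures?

In km: r₁ = 0.399 × 1.496×10^8 = 5.96904×10^7 km; r₂ = 2.09 × 1.496×10^8 = 3.12664×10^8 km.
Semi-major axis of the transfer orbit: a_t = (5.96904×10^7 + 3.12664×10^8)/2 = 1.861772×10^8 km.
Transfer time t = π√(a_t³/μ) = π√((1.861772×10^8)³ / 1.327×10^11) = 2.1908×10^7 s.
Converting: 2.1908×10^7 s ÷ 3.15576×10^7 s/year (365.25 × 86400) = 0.6942 years.

t = 0.6942 years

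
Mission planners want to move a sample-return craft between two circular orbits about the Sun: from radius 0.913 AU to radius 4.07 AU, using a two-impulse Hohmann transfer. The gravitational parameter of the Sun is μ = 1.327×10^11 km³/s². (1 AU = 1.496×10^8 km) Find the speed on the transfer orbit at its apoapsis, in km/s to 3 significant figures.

v = 8.94 km/s

In km: r₁ = 0.913 × 1.496×10^8 = 1.365848×10^8 km; r₂ = 4.07 × 1.496×10^8 = 6.08872×10^8 km.
The Hohmann ellipse has a_t = (r₁ + r₂)/2 = 3.727284×10^8 km.
The apoapsis of the transfer ellipse is at r = 6.08872×10^8 km.
Vis-viva: v = √[μ(2/r − 1/a_t)] = √[1.327×10^11 × (2/6.08872×10^8 − 1/3.727284×10^8)] = 8.937 km/s.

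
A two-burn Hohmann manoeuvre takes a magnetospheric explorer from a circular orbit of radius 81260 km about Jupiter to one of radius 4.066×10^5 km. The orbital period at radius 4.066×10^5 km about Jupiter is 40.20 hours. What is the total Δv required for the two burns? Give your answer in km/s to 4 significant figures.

Δv = 18.96 km/s

From Kepler's third law T² = 4π²r³/μ at r = 4.066×10^5 km, T = 40.20 hours = 40.20 × 3600 s = 1.4472×10^5 s: μ = 4π²r³/T² = 1.26708×10^8 km³/s².
Transfer-ellipse semi-major axis a_t = (r₁ + r₂)/2 = (81260 + 4.066×10^5)/2 = 2.4393×10^5 km.
Circular speed at r₁: v₁ = √(μ/r₁) = √(1.26708×10^8/81260) = 39.488 km/s.
On the transfer ellipse at r₁, vis-viva gives v_p = √[μ(2/r₁ − 1/a_t)] = 50.982 km/s.
First burn Δv₁ = |v_p − v₁| = 11.494 km/s.
Circular speed at r₂: v₂ = √(μ/r₂) = 17.6530 km/s.
Transfer-orbit speed at r₂: v_a = √[μ(2/r₂ − 1/a_t)] = 10.1888 km/s.
Second burn Δv₂ = |v₂ − v_a| = 7.4642 km/s.
Total Δv = Δv₁ + Δv₂ = 18.96 km/s.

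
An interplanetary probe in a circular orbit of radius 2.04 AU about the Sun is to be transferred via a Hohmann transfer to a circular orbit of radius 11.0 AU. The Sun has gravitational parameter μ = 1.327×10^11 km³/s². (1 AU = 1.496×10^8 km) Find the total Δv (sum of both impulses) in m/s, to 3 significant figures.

In km: r₁ = 2.04 × 1.496×10^8 = 3.05184×10^8 km; r₂ = 11.0 × 1.496×10^8 = 1.6456×10^9 km.
The Hohmann ellipse has a_t = (r₁ + r₂)/2 = 9.75392×10^8 km.
Circular speed at r₁: v₁ = √(μ/r₁) = √(1.327×10^11/3.05184×10^8) = 20.852 km/s.
On the transfer ellipse at r₁, v² = μ(2/r − 1/a) gives v_p = √[μ(2/r₁ − 1/a_t)] = 27.085 km/s.
First burn Δv₁ = |v_p − v₁| = 6.233 km/s.
At r₂, v₂ = √(μ/r₂) = 8.980 km/s.
Transfer-orbit speed at r₂: v_a = √[μ(2/r₂ − 1/a_t)] = 5.023 km/s.
Second burn Δv₂ = |v₂ − v_a| = 3.957 km/s.
Total Δv = Δv₁ + Δv₂ = 10.19 km/s.

Δv = 10200 m/s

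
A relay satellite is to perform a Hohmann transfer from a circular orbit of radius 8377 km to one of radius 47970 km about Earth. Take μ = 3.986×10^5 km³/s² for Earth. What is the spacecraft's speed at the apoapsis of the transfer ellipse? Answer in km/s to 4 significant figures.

Transfer-ellipse semi-major axis a_t = (r₁ + r₂)/2 = (8377 + 47970)/2 = 28173.5 km.
The apoapsis of the transfer ellipse is at r = 47970 km.
Applying v² = μ(2/r − 1/a_t): v = 1.572 km/s.

v = 1.572 km/s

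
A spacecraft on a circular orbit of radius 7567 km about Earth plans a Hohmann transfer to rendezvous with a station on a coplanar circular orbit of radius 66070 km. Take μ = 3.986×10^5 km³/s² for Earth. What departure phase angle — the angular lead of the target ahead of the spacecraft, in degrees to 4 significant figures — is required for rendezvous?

φ = 105.1°

Transfer-ellipse semi-major axis a_t = (r₁ + r₂)/2 = (7567 + 66070)/2 = 36818.5 km.
The half-period of the transfer ellipse is t = π√(a_t³/μ) = 35150 s.
The target's mean motion on its circular orbit is ω₂ = √(μ/r₂³) = 3.718×10^-5 rad/s.
Angle swept by the target during transfer: ω₂·t = 1.3069 rad = 74.88°.
Arrival is 180° from departure on the ellipse, so φ = 180° − 74.88° = 105.1°.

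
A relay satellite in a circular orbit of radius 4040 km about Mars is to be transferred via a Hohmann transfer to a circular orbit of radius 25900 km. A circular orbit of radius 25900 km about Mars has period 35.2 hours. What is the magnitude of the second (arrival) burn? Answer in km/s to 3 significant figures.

Δv₂ = 0.617 km/s

From Kepler's third law T² = 4π²r³/μ at r = 25900 km, T = 35.2 hours = 35.2 × 3600 s = 1.2672×10^5 s: μ = 4π²r³/T² = 42713.8 km³/s².
Transfer-ellipse semi-major axis a_t = (r₁ + r₂)/2 = (4040 + 25900)/2 = 14970 km.
On the circular orbit at r = 25900 km, v_c = √(μ/r) = 1.2842 km/s.
Transfer-orbit speed at the same r (vis-viva, a = a_t): v_t = √[μ(2/r − 1/a_t)] = 0.66714 km/s.
Δv₂ = |v_t − v_c| = |0.66714 − 1.2842| = 0.6171 km/s.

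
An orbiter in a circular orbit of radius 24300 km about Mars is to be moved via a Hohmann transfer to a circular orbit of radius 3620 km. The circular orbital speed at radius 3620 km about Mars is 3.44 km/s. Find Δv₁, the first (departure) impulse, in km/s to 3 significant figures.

Δv₁ = 0.652 km/s

From the circular-orbit relation v² = μ/r at r = 3620 km: μ = v²r = (3.44)² × 3620 = 42837.6 km³/s².
The Hohmann ellipse has a_t = (r₁ + r₂)/2 = 13960 km.
Circular speed at r = 24300 km: v_c = √(μ/r) = 1.3277 km/s.
Transfer-orbit speed at the same r (vis-viva, a = a_t): v_t = √[μ(2/r − 1/a_t)] = 0.67612 km/s.
Δv₁ = |v_t − v_c| = |0.67612 − 1.3277| = 0.6516 km/s.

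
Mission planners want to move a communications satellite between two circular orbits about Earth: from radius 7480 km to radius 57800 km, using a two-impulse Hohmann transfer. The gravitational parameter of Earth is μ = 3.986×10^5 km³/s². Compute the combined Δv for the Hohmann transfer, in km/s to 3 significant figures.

Transfer-ellipse semi-major axis a_t = (r₁ + r₂)/2 = (7480 + 57800)/2 = 32640 km.
Circular speed at r₁: v₁ = √(μ/r₁) = √(3.986×10^5/7480) = 7.300 km/s.
On the transfer ellipse at r₁, vis-viva gives v_p = √[μ(2/r₁ − 1/a_t)] = 9.714 km/s.
First burn Δv₁ = |v_p − v₁| = 2.414 km/s.
At r₂, v₂ = √(μ/r₂) = 2.626 km/s.
Transfer-orbit speed at r₂: v_a = √[μ(2/r₂ − 1/a_t)] = 1.257 km/s.
Second burn Δv₂ = |v₂ − v_a| = 1.369 km/s.
Δv = Δv₁ + Δv₂ = 2.414 + 1.369 = 3.783 km/s.

Δv = 3.78 km/s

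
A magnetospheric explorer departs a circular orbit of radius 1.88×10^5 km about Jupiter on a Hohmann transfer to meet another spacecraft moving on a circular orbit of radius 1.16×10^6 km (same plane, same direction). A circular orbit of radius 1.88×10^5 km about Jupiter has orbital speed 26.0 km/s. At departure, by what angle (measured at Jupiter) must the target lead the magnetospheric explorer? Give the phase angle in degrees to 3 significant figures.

φ = 100°

From the circular-orbit relation v² = μ/r at r = 1.88×10^5 km: μ = v²r = (26.0)² × 1.88×10^5 = 1.27088×10^8 km³/s².
The Hohmann ellipse has a_t = (r₁ + r₂)/2 = 6.740×10^5 km.
The half-period of the transfer ellipse is t = π√(a_t³/μ) = 1.5420×10^5 s.
The target's mean motion on its circular orbit is ω₂ = √(μ/r₂³) = 9.0233×10^-6 rad/s.
Angle swept by the target during transfer: ω₂·t = 1.3914 rad = 79.72°.
Arrival is 180° from departure on the ellipse, so φ = 180° − 79.72° = 100°.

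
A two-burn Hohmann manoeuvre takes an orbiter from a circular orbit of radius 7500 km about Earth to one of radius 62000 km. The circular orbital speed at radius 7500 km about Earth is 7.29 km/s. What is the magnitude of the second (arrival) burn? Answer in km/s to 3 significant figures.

From the circular-orbit relation v² = μ/r at r = 7500 km: μ = v²r = (7.29)² × 7500 = 3.98581×10^5 km³/s².
Transfer-ellipse semi-major axis a_t = (r₁ + r₂)/2 = (7500 + 62000)/2 = 34750 km.
Circular speed at r = 62000 km: v_c = √(μ/r) = 2.5355 km/s.
Transfer-orbit speed at the same r (vis-viva, a = a_t): v_t = √[μ(2/r − 1/a_t)] = 1.1779 km/s.
Δv₂ = |v_t − v_c| = |1.1779 − 2.5355| = 1.358 km/s.

Δv₂ = 1.36 km/s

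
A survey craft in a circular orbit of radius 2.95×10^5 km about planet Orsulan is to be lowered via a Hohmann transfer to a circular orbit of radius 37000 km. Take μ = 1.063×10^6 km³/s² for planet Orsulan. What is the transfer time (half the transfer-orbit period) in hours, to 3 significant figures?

t = 57.2 hours

Semi-major axis of the transfer orbit: a_t = (2.950×10^5 + 37000)/2 = 1.660×10^5 km.
Transfer time t = π√(a_t³/μ) = π√((1.660×10^5)³ / 1.063×10^6) = 2.0608×10^5 s.
Converting: 2.0608×10^5 s ÷ 3600 s/hour = 57.2 hours.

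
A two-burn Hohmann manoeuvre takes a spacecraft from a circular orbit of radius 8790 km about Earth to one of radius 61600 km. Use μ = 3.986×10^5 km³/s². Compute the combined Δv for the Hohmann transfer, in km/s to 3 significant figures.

Semi-major axis of the transfer orbit: a_t = (8790 + 61600)/2 = 35195 km.
Circular speed at r₁: v₁ = √(μ/r₁) = √(3.986×10^5/8790) = 6.7340 km/s.
On the transfer ellipse at r₁, vis-viva gives v_p = √[μ(2/r₁ − 1/a_t)] = 8.9089 km/s.
First burn Δv₁ = |v_p − v₁| = 2.1749 km/s.
Circular speed at r₂: v₂ = √(μ/r₂) = 2.5438 km/s.
Transfer-orbit speed at r₂: v_a = √[μ(2/r₂ − 1/a_t)] = 1.2713 km/s.
Second burn Δv₂ = |v₂ − v_a| = 1.2725 km/s.
Total Δv = Δv₁ + Δv₂ = 3.447 km/s.

Δv = 3.45 km/s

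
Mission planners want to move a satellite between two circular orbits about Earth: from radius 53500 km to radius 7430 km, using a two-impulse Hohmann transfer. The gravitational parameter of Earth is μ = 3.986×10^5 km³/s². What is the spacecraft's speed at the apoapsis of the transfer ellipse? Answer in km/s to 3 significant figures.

Semi-major axis of the transfer orbit: a_t = (53500 + 7430)/2 = 30465 km.
The apoapsis of the transfer ellipse is at r = 53500 km.
Vis-viva: v = √[μ(2/r − 1/a_t)] = √[3.986×10^5 × (2/53500 − 1/30465)] = 1.348 km/s.

v = 1.35 km/s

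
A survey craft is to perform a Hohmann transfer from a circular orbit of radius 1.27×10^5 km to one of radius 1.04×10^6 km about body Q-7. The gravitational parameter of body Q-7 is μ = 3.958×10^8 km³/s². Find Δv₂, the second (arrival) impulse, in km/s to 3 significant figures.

Transfer-ellipse semi-major axis a_t = (r₁ + r₂)/2 = (1.270×10^5 + 1.040×10^6)/2 = 5.835×10^5 km.
On the circular orbit at r = 1.040×10^6 km, v_c = √(μ/r) = 19.51 km/s.
Transfer-orbit speed at the same r (vis-viva, a = a_t): v_t = √[μ(2/r − 1/a_t)] = 9.101 km/s.
Δv₂ = |v_t − v_c| = |9.101 − 19.51| = 10.41 km/s.

Δv₂ = 10.4 km/s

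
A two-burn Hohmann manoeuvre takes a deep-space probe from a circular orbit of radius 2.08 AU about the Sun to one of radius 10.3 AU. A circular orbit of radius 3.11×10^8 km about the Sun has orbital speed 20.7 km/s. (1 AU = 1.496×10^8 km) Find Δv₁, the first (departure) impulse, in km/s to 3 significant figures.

From the circular-orbit relation v² = μ/r at r = 3.11×10^8 km: μ = v²r = (20.7)² × 3.11×10^8 = 1.33260×10^11 km³/s².
In km: r₁ = 2.08 × 1.496×10^8 = 3.11168×10^8 km; r₂ = 10.3 × 1.496×10^8 = 1.54088×10^9 km.
Transfer-ellipse semi-major axis a_t = (r₁ + r₂)/2 = (3.11168×10^8 + 1.54088×10^9)/2 = 9.26024×10^8 km.
On the circular orbit at r = 3.11168×10^8 km, v_c = √(μ/r) = 20.69 km/s.
Vis-viva on the transfer ellipse at r = 3.11168×10^8 km gives v_t = √[μ(2/r − 1/a_t)] = 26.69 km/s.
Δv₁ = |v_t − v_c| = |26.69 − 20.69| = 6.000 km/s.

Δv₁ = 6.00 km/s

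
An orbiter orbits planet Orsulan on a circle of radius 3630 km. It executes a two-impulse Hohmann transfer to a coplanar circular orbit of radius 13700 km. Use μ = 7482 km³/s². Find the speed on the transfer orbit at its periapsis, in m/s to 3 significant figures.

v = 1810 m/s

Transfer-ellipse semi-major axis a_t = (r₁ + r₂)/2 = (3630 + 13700)/2 = 8665 km.
At periapsis, r = 3630 km.
From the vis-viva equation, v = √[μ(2/r − 1/a_t)] = 1.805 km/s.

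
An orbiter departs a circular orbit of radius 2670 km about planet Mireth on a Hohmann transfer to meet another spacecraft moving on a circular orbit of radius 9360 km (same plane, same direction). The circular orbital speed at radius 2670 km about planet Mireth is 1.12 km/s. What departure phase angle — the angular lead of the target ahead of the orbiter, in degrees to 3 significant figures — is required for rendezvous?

φ = 87.3°

From the circular-orbit relation v² = μ/r at r = 2670 km: μ = v²r = (1.12)² × 2670 = 3349.25 km³/s².
The Hohmann ellipse has a_t = (r₁ + r₂)/2 = 6015 km.
Transfer time t = π√(a_t³/μ) = 25324 s.
Target angular speed ω₂ = √(μ/r₂³) = 6.3909×10^-5 rad/s.
Angle swept by the target during transfer: ω₂·t = 1.6184 rad = 92.73°.
Arrival is 180° from departure on the ellipse, so φ = 180° − 92.73° = 87.3°.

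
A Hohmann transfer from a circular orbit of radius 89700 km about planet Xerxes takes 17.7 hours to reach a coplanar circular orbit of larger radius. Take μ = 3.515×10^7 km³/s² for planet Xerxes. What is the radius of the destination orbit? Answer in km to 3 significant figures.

Transfer time t = 17.7 hours = 63720 s, and t = π√(a_t³/μ).
So a_t = (μ t²/π²)^(1/3) = (3.515×10^7 × (63720)² / π²)^(1/3) = 2.4363×10^5 km.
Since a_t = (r₁ + r₂)/2, r₂ = 2a_t − r₁ = 2×2.4363×10^5 − 89700 = 3.9756×10^5 km.

r₂ = 3.98×10^5 km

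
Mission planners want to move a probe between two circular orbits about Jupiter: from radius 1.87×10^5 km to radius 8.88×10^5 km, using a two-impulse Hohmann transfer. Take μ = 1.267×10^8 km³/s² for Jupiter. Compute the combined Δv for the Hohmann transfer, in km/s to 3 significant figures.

Transfer-ellipse semi-major axis a_t = (r₁ + r₂)/2 = (1.870×10^5 + 8.880×10^5)/2 = 5.375×10^5 km.
At r₁ the circular-orbit speed is v₁ = √(μ/r₁) = 26.030 km/s.
On the transfer ellipse at r₁, vis-viva gives v_p = √[μ(2/r₁ − 1/a_t)] = 33.457 km/s.
First burn Δv₁ = |v_p − v₁| = 7.427 km/s.
Circular speed at r₂: v₂ = √(μ/r₂) = 11.9449 km/s.
Transfer-orbit speed at r₂: v_a = √[μ(2/r₂ − 1/a_t)] = 7.04553 km/s.
Second burn Δv₂ = |v₂ − v_a| = 4.899 km/s.
Total Δv = Δv₁ + Δv₂ = 12.33 km/s.

Δv = 12.3 km/s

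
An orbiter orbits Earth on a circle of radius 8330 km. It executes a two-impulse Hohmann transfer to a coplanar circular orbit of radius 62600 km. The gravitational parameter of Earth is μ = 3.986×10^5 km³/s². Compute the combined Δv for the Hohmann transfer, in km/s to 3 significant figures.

Δv = 3.57 km/s

Semi-major axis of the transfer orbit: a_t = (8330 + 62600)/2 = 35465 km.
At r₁ the circular-orbit speed is v₁ = √(μ/r₁) = 6.917 km/s.
On the transfer ellipse at r₁, vis-viva equation gives v_p = √[μ(2/r₁ − 1/a_t)] = 9.190 km/s.
First burn Δv₁ = |v_p − v₁| = 2.273 km/s.
At r₂, v₂ = √(μ/r₂) = 2.523 km/s.
Transfer-orbit speed at r₂: v_a = √[μ(2/r₂ − 1/a_t)] = 1.223 km/s.
Second burn Δv₂ = |v₂ − v_a| = 1.300 km/s.
Total Δv = Δv₁ + Δv₂ = 3.573 km/s.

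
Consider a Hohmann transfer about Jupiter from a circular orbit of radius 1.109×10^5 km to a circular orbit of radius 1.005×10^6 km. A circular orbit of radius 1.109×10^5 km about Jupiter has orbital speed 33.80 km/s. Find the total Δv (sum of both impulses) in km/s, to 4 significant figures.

From the circular-orbit relation v² = μ/r at r = 1.109×10^5 km: μ = v²r = (33.80)² × 1.109×10^5 = 1.26697×10^8 km³/s².
Transfer-ellipse semi-major axis a_t = (r₁ + r₂)/2 = (1.109×10^5 + 1.005×10^6)/2 = 5.5795×10^5 km.
At r₁ the circular-orbit speed is v₁ = √(μ/r₁) = 33.800 km/s.
On the transfer ellipse at r₁, v² = μ(2/r − 1/a) gives v_p = √[μ(2/r₁ − 1/a_t)] = 45.363 km/s.
First burn Δv₁ = |v_p − v₁| = 11.563 km/s.
Circular speed at r₂: v₂ = √(μ/r₂) = 11.2279 km/s.
Transfer-orbit speed at r₂: v_a = √[μ(2/r₂ − 1/a_t)] = 5.00573 km/s.
Second burn Δv₂ = |v₂ − v_a| = 6.2222 km/s.
Total Δv = Δv₁ + Δv₂ = 17.79 km/s.

Δv = 17.79 km/s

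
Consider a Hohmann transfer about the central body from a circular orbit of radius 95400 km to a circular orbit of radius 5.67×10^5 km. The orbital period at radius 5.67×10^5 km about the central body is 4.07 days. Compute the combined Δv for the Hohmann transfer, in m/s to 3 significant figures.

From Kepler's third law T² = 4π²r³/μ at r = 5.67×10^5 km, T = 4.07 days = 4.07 × 86400 s = 3.51648×10^5 s: μ = 4π²r³/T² = 5.81959×10^7 km³/s².
Semi-major axis of the transfer orbit: a_t = (95400 + 5.670×10^5)/2 = 3.312×10^5 km.
Circular speed at r₁: v₁ = √(μ/r₁) = √(5.81959×10^7/95400) = 24.699 km/s.
Transfer-orbit speed at r₁ (vis-viva): v_p = √[μ(2/r₁ − 1/a_t)] = 32.316 km/s.
First burn Δv₁ = |v_p − v₁| = 7.617 km/s.
Circular speed at r₂: v₂ = √(μ/r₂) = 10.131 km/s.
Transfer-orbit speed at r₂: v_a = √[μ(2/r₂ − 1/a_t)] = 5.4373 km/s.
Second burn Δv₂ = |v₂ − v_a| = 4.694 km/s.
Total Δv = Δv₁ + Δv₂ = 12.31 km/s.

Δv = 12300 m/s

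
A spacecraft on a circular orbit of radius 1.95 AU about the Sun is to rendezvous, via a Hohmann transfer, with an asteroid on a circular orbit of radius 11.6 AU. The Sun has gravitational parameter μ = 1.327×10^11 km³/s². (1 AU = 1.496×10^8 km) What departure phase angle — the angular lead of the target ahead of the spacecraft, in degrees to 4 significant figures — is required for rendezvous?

φ = 99.66°

In km: r₁ = 1.95 × 1.496×10^8 = 2.9172×10^8 km; r₂ = 11.6 × 1.496×10^8 = 1.73536×10^9 km.
Transfer-ellipse semi-major axis a_t = (r₁ + r₂)/2 = (2.9172×10^8 + 1.73536×10^9)/2 = 1.01354×10^9 km.
The half-period of the transfer ellipse is t = π√(a_t³/μ) = 2.782760×10^8 s.
Target angular speed ω₂ = √(μ/r₂³) = 5.039078×10^-9 rad/s.
Angle swept by the target during transfer: ω₂·t = 1.40225 rad = 80.34°.
Arrival is 180° from departure on the ellipse, so φ = 180° − 80.34° = 99.66°.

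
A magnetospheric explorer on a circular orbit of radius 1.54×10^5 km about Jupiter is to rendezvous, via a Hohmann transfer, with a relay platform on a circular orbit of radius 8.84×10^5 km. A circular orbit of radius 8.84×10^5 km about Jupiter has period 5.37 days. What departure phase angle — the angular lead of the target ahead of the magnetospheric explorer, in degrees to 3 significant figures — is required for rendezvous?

From Kepler's third law T² = 4π²r³/μ at r = 8.84×10^5 km, T = 5.37 days = 5.37 × 86400 s = 4.63968×10^5 s: μ = 4π²r³/T² = 1.26689×10^8 km³/s².
The Hohmann ellipse has a_t = (r₁ + r₂)/2 = 5.190×10^5 km.
Transfer time t = π√(a_t³/μ) = 1.04359×10^5 s.
Target angular speed ω₂ = √(μ/r₂³) = 1.35423×10^-5 rad/s.
Angle swept by the target during transfer: ω₂·t = 1.41326 rad = 80.97°.
The magnetospheric explorer traverses 180° on the transfer ellipse, so the target must lead by 180° − 80.97° = 99.0°.

φ = 99.0°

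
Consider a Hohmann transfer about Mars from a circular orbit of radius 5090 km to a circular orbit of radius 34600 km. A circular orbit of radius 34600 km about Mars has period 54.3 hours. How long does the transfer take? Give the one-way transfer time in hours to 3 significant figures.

From Kepler's third law T² = 4π²r³/μ at r = 34600 km, T = 54.3 hours = 54.3 × 3600 s = 1.9548×10^5 s: μ = 4π²r³/T² = 42794.0 km³/s².
The Hohmann ellipse has a_t = (r₁ + r₂)/2 = 19845 km.
Half the transfer-orbit period gives t = π√(a_t³/μ) = 42460 s.
Converting: 42460 s ÷ 3600 s/hour = 11.8 hours.

t = 11.8 hours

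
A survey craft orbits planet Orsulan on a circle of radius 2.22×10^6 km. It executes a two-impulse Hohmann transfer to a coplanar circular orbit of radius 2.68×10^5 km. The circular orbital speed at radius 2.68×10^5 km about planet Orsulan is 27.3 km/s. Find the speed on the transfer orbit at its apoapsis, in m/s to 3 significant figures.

v = 4400 m/s

From the circular-orbit relation v² = μ/r at r = 2.68×10^5 km: μ = v²r = (27.3)² × 2.68×10^5 = 1.99738×10^8 km³/s².
The Hohmann ellipse has a_t = (r₁ + r₂)/2 = 1.244×10^6 km.
The apoapsis of the transfer ellipse is at r = 2.220×10^6 km.
Applying v² = μ(2/r − 1/a_t): v = 4.403 km/s.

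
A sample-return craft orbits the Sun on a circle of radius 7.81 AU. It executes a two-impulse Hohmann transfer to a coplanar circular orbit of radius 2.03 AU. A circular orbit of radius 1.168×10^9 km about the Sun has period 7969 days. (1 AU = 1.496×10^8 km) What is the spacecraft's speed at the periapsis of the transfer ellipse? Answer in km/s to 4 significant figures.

From Kepler's third law T² = 4π²r³/μ at r = 1.168×10^9 km, T = 7969 days = 7969 × 86400 s = 6.885216×10^8 s: μ = 4π²r³/T² = 1.32695×10^11 km³/s².
In km: r₁ = 7.81 × 1.496×10^8 = 1.168376×10^9 km; r₂ = 2.03 × 1.496×10^8 = 3.03688×10^8 km.
The Hohmann ellipse has a_t = (r₁ + r₂)/2 = 7.36032×10^8 km.
At periapsis, r = 3.03688×10^8 km.
From the vis-viva equation, v = √[μ(2/r − 1/a_t)] = 26.34 km/s.

v = 26.34 km/s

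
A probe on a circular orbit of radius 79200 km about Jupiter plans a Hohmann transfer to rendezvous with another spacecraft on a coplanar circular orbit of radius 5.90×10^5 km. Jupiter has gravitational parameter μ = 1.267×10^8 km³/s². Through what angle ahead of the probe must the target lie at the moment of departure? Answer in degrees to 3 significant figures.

The Hohmann ellipse has a_t = (r₁ + r₂)/2 = 3.346×10^5 km.
Transfer time t = π√(a_t³/μ) = 54019 s.
Target angular speed ω₂ = √(μ/r₂³) = 2.4838×10^-5 rad/s.
Angle swept by the target during transfer: ω₂·t = 1.3417 rad = 76.87°.
The probe traverses 180° on the transfer ellipse, so the target must lead by 180° − 76.87° = 103°.

φ = 103°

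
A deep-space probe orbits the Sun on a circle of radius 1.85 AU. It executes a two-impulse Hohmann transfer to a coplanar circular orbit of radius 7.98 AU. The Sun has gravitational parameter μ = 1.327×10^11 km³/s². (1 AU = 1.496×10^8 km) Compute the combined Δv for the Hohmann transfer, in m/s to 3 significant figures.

In km: r₁ = 1.85 × 1.496×10^8 = 2.7676×10^8 km; r₂ = 7.98 × 1.496×10^8 = 1.193808×10^9 km.
The Hohmann ellipse has a_t = (r₁ + r₂)/2 = 7.35284×10^8 km.
Circular speed at r₁: v₁ = √(μ/r₁) = √(1.327×10^11/2.7676×10^8) = 21.897 km/s.
Transfer-orbit speed at r₁ (v² = μ(2/r − 1/a)): v_p = √[μ(2/r₁ − 1/a_t)] = 27.901 km/s.
First burn Δv₁ = |v_p − v₁| = 6.004 km/s.
Circular speed at r₂: v₂ = √(μ/r₂) = 10.543 km/s.
Transfer-orbit speed at r₂: v_a = √[μ(2/r₂ − 1/a_t)] = 6.4683 km/s.
Second burn Δv₂ = |v₂ − v_a| = 4.075 km/s.
Total Δv = Δv₁ + Δv₂ = 10.08 km/s.

Δv = 10100 m/s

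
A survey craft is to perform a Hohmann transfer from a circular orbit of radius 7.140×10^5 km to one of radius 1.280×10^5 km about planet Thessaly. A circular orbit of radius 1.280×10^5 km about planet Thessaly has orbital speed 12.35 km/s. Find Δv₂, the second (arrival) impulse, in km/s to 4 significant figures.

From the circular-orbit relation v² = μ/r at r = 1.280×10^5 km: μ = v²r = (12.35)² × 1.280×10^5 = 1.95229×10^7 km³/s².
The Hohmann ellipse has a_t = (r₁ + r₂)/2 = 4.210×10^5 km.
On the circular orbit at r = 1.280×10^5 km, v_c = √(μ/r) = 12.350 km/s.
Vis-viva on the transfer ellipse at r = 1.280×10^5 km gives v_t = √[μ(2/r − 1/a_t)] = 16.083 km/s.
Δv₂ = |v_t − v_c| = |16.083 − 12.350| = 3.733 km/s.

Δv₂ = 3.733 km/s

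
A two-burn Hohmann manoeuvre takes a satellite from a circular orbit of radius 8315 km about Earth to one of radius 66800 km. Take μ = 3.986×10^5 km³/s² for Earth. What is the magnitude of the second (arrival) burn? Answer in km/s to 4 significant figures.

Semi-major axis of the transfer orbit: a_t = (8315 + 66800)/2 = 37557.5 km.
On the circular orbit at r = 66800 km, v_c = √(μ/r) = 2.4428 km/s.
Transfer-orbit speed at the same r (vis-viva, a = a_t): v_t = √[μ(2/r − 1/a_t)] = 1.1494 km/s.
Δv₂ = |v_t − v_c| = |1.1494 − 2.4428| = 1.293 km/s.

Δv₂ = 1.293 km/s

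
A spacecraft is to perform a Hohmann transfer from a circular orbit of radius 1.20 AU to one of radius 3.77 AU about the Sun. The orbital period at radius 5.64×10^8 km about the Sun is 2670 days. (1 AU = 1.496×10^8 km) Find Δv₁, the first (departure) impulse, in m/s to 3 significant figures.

From Kepler's third law T² = 4π²r³/μ at r = 5.64×10^8 km, T = 2670 days = 2670 × 86400 s = 2.30688×10^8 s: μ = 4π²r³/T² = 1.33090×10^11 km³/s².
In km: r₁ = 1.20 × 1.496×10^8 = 1.7952×10^8 km; r₂ = 3.77 × 1.496×10^8 = 5.63992×10^8 km.
Transfer-ellipse semi-major axis a_t = (r₁ + r₂)/2 = (1.7952×10^8 + 5.63992×10^8)/2 = 3.71756×10^8 km.
Circular speed at r = 1.7952×10^8 km: v_c = √(μ/r) = 27.228 km/s.
Transfer-orbit speed at the same r (vis-viva, a = a_t): v_t = √[μ(2/r − 1/a_t)] = 33.537 km/s.
Δv₁ = |v_t − v_c| = |33.537 − 27.228| = 6.309 km/s.

Δv₁ = 6310 m/s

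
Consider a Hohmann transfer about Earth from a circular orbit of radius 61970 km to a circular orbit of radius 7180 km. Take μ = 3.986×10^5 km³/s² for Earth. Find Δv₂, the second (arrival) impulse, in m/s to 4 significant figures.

Δv₂ = 2524 m/s

The Hohmann ellipse has a_t = (r₁ + r₂)/2 = 34575 km.
On the circular orbit at r = 7180 km, v_c = √(μ/r) = 7.451 km/s.
Vis-viva on the transfer ellipse at r = 7180 km gives v_t = √[μ(2/r − 1/a_t)] = 9.975 km/s.
Δv₂ = |v_t − v_c| = |9.975 − 7.451| = 2.524 km/s.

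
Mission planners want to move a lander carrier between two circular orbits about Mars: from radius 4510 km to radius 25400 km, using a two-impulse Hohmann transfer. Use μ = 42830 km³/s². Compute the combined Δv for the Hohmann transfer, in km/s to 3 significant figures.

Transfer-ellipse semi-major axis a_t = (r₁ + r₂)/2 = (4510 + 25400)/2 = 14955 km.
Circular speed at r₁: v₁ = √(μ/r₁) = √(42830/4510) = 3.08167 km/s.
Transfer-orbit speed at r₁ (vis-viva): v_p = √[μ(2/r₁ − 1/a_t)] = 4.01615 km/s.
First burn Δv₁ = |v_p − v₁| = 0.9345 km/s.
At r₂, v₂ = √(μ/r₂) = 1.2985 km/s.
Transfer-orbit speed at r₂: v_a = √[μ(2/r₂ − 1/a_t)] = 0.71310 km/s.
Second burn Δv₂ = |v₂ − v_a| = 0.5854 km/s.
Δv = Δv₁ + Δv₂ = 0.9345 + 0.5854 = 1.520 km/s.

Δv = 1.52 km/s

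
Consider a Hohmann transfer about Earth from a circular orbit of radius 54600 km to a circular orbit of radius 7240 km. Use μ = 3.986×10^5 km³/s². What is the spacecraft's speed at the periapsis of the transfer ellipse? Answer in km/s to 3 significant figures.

v = 9.86 km/s

The Hohmann ellipse has a_t = (r₁ + r₂)/2 = 30920 km.
At periapsis, r = 7240 km.
From the vis-viva equation, v = √[μ(2/r − 1/a_t)] = 9.860 km/s.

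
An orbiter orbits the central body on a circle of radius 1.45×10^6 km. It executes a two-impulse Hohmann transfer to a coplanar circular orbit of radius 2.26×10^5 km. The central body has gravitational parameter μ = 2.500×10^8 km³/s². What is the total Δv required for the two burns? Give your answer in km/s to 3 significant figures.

Semi-major axis of the transfer orbit: a_t = (1.450×10^6 + 2.260×10^5)/2 = 8.380×10^5 km.
Circular speed at r₁: v₁ = √(μ/r₁) = √(2.500×10^8/1.450×10^6) = 13.131 km/s.
On the transfer ellipse at r₁, vis-viva equation gives v_a = √[μ(2/r₁ − 1/a_t)] = 6.8190 km/s.
First burn Δv₁ = |v_a − v₁| = 6.312 km/s.
Circular speed at r₂: v₂ = √(μ/r₂) = 33.26 km/s.
Transfer-orbit speed at r₂: v_p = √[μ(2/r₂ − 1/a_t)] = 43.75 km/s.
Second burn Δv₂ = |v₂ − v_p| = 10.49 km/s.
Δv = Δv₁ + Δv₂ = 6.312 + 10.49 = 16.80 km/s.

Δv = 16.8 km/s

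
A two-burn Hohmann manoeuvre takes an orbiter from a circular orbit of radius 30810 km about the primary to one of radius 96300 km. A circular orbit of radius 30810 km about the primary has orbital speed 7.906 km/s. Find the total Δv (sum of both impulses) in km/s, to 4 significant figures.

Δv = 3.184 km/s

From the circular-orbit relation v² = μ/r at r = 30810 km: μ = v²r = (7.906)² × 30810 = 1.92577×10^6 km³/s².
Transfer-ellipse semi-major axis a_t = (r₁ + r₂)/2 = (30810 + 96300)/2 = 63555 km.
At r₁ the circular-orbit speed is v₁ = √(μ/r₁) = 7.906 km/s.
Transfer-orbit speed at r₁ (vis-viva equation): v_p = √[μ(2/r₁ − 1/a_t)] = 9.732 km/s.
First burn Δv₁ = |v_p − v₁| = 1.826 km/s.
Circular speed at r₂: v₂ = √(μ/r₂) = 4.472 km/s.
Transfer-orbit speed at r₂: v_a = √[μ(2/r₂ − 1/a_t)] = 3.114 km/s.
Second burn Δv₂ = |v₂ − v_a| = 1.358 km/s.
Δv = Δv₁ + Δv₂ = 1.826 + 1.358 = 3.184 km/s.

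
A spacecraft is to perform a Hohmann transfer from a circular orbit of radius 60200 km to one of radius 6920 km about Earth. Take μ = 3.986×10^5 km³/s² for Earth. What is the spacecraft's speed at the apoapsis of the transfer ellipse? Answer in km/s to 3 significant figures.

Transfer-ellipse semi-major axis a_t = (r₁ + r₂)/2 = (60200 + 6920)/2 = 33560 km.
At apoapsis, r = 60200 km.
Applying v² = μ(2/r − 1/a_t): v = 1.168 km/s.

v = 1.17 km/s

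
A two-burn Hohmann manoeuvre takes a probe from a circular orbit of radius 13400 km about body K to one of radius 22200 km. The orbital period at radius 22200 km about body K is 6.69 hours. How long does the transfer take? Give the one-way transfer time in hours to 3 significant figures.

From Kepler's third law T² = 4π²r³/μ at r = 22200 km, T = 6.69 hours = 6.69 × 3600 s = 24084 s: μ = 4π²r³/T² = 7.44666×10^5 km³/s².
Semi-major axis of the transfer orbit: a_t = (13400 + 22200)/2 = 17800 km.
Transfer time t = π√(a_t³/μ) = π√((17800)³ / 7.44666×10^5) = 8646 s.
Converting: 8646 s ÷ 3600 s/hour = 2.40 hours.

t = 2.40 hours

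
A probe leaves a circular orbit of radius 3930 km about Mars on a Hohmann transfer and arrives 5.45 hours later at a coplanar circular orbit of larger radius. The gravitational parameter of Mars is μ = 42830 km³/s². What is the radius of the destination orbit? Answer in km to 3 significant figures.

Transfer time t = 5.45 hours = 19620 s, and t = π√(a_t³/μ).
So a_t = (μ t²/π²)^(1/3) = (42830 × (19620)² / π²)^(1/3) = 11865 km.
Since a_t = (r₁ + r₂)/2, r₂ = 2a_t − r₁ = 2×11865 − 3930 = 19800 km.

r₂ = 19800 km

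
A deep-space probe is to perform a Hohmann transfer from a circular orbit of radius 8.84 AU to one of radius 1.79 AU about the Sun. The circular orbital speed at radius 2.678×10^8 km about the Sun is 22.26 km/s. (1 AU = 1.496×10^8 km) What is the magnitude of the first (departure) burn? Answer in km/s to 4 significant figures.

From the circular-orbit relation v² = μ/r at r = 2.678×10^8 km: μ = v²r = (22.26)² × 2.678×10^8 = 1.32697×10^11 km³/s².
In km: r₁ = 8.84 × 1.496×10^8 = 1.322464×10^9 km; r₂ = 1.79 × 1.496×10^8 = 2.67784×10^8 km.
Transfer-ellipse semi-major axis a_t = (r₁ + r₂)/2 = (1.322464×10^9 + 2.67784×10^8)/2 = 7.95124×10^8 km.
Circular speed at r = 1.322464×10^9 km: v_c = √(μ/r) = 10.017 km/s.
Transfer-orbit speed at the same r (vis-viva, a = a_t): v_t = √[μ(2/r − 1/a_t)] = 5.8132 km/s.
Δv₁ = |v_t − v_c| = |5.8132 − 10.017| = 4.204 km/s.

Δv₁ = 4.204 km/s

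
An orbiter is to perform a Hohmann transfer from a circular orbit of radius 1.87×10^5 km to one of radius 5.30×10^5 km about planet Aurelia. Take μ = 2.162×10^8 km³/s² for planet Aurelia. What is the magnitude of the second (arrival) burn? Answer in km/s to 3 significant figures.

Δv₂ = 5.61 km/s

The Hohmann ellipse has a_t = (r₁ + r₂)/2 = 3.585×10^5 km.
On the circular orbit at r = 5.300×10^5 km, v_c = √(μ/r) = 20.20 km/s.
Transfer-orbit speed at the same r (vis-viva, a = a_t): v_t = √[μ(2/r − 1/a_t)] = 14.59 km/s.
Δv₂ = |v_t − v_c| = |14.59 − 20.20| = 5.610 km/s.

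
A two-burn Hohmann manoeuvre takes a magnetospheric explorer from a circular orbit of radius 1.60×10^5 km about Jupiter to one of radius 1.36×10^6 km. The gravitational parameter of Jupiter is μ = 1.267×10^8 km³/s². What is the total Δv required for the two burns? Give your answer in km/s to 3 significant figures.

The Hohmann ellipse has a_t = (r₁ + r₂)/2 = 7.600×10^5 km.
Circular speed at r₁: v₁ = √(μ/r₁) = √(1.267×10^8/1.600×10^5) = 28.1403 km/s.
On the transfer ellipse at r₁, v² = μ(2/r − 1/a) gives v_p = √[μ(2/r₁ − 1/a_t)] = 37.6436 km/s.
First burn Δv₁ = |v_p − v₁| = 9.503 km/s.
Circular speed at r₂: v₂ = √(μ/r₂) = 9.652 km/s.
Transfer-orbit speed at r₂: v_a = √[μ(2/r₂ − 1/a_t)] = 4.429 km/s.
Second burn Δv₂ = |v₂ − v_a| = 5.223 km/s.
Δv = Δv₁ + Δv₂ = 9.503 + 5.223 = 14.73 km/s.

Δv = 14.7 km/s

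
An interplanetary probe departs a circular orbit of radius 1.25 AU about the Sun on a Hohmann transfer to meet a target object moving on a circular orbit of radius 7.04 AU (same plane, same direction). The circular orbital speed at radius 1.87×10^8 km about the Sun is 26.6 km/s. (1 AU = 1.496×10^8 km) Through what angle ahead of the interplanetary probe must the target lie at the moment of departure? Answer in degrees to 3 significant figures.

From the circular-orbit relation v² = μ/r at r = 1.87×10^8 km: μ = v²r = (26.6)² × 1.87×10^8 = 1.32314×10^11 km³/s².
In km: r₁ = 1.25 × 1.496×10^8 = 1.870×10^8 km; r₂ = 7.04 × 1.496×10^8 = 1.053184×10^9 km.
The Hohmann ellipse has a_t = (r₁ + r₂)/2 = 6.20092×10^8 km.
Transfer time t = π√(a_t³/μ) = 1.33362×10^8 s.
The target's mean motion on its circular orbit is ω₂ = √(μ/r₂³) = 1.06426×10^-8 rad/s.
Angle swept by the target during transfer: ω₂·t = 1.4193 rad = 81.32°.
Arrival is 180° from departure on the ellipse, so φ = 180° − 81.32° = 98.7°.

φ = 98.7°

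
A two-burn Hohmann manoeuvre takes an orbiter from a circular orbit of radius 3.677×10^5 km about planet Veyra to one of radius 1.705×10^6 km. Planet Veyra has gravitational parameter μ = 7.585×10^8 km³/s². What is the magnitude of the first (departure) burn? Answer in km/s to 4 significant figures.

Δv₁ = 12.84 km/s

Semi-major axis of the transfer orbit: a_t = (3.677×10^5 + 1.705×10^6)/2 = 1.03635×10^6 km.
On the circular orbit at r = 3.677×10^5 km, v_c = √(μ/r) = 45.42 km/s.
Vis-viva on the transfer ellipse at r = 3.677×10^5 km gives v_t = √[μ(2/r − 1/a_t)] = 58.26 km/s.
Δv₁ = |v_t − v_c| = |58.26 − 45.42| = 12.84 km/s.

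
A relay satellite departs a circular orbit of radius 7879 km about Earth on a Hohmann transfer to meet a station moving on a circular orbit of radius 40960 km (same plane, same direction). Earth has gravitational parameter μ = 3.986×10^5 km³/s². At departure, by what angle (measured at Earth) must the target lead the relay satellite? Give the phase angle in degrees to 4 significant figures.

φ = 97.14°

Transfer-ellipse semi-major axis a_t = (r₁ + r₂)/2 = (7879 + 40960)/2 = 24419.5 km.
Transfer time t = π√(a_t³/μ) = 18988.3 s.
Target angular speed ω₂ = √(μ/r₂³) = 7.61603×10^-5 rad/s.
Angle swept by the target during transfer: ω₂·t = 1.4462 rad = 82.86°.
The relay satellite traverses 180° on the transfer ellipse, so the target must lead by 180° − 82.86° = 97.14°.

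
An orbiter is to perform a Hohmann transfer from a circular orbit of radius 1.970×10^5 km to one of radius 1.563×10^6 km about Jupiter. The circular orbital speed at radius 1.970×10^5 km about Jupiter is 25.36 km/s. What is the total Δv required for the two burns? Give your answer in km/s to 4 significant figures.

From the circular-orbit relation v² = μ/r at r = 1.970×10^5 km: μ = v²r = (25.36)² × 1.970×10^5 = 1.26697×10^8 km³/s².
Semi-major axis of the transfer orbit: a_t = (1.970×10^5 + 1.563×10^6)/2 = 8.800×10^5 km.
Circular speed at r₁: v₁ = √(μ/r₁) = √(1.26697×10^8/1.970×10^5) = 25.360 km/s.
On the transfer ellipse at r₁, vis-viva gives v_p = √[μ(2/r₁ − 1/a_t)] = 33.798 km/s.
First burn Δv₁ = |v_p − v₁| = 8.438 km/s.
Circular speed at r₂: v₂ = √(μ/r₂) = 9.003 km/s.
Transfer-orbit speed at r₂: v_a = √[μ(2/r₂ − 1/a_t)] = 4.260 km/s.
Second burn Δv₂ = |v₂ − v_a| = 4.743 km/s.
Total Δv = Δv₁ + Δv₂ = 13.18 km/s.

Δv = 13.18 km/s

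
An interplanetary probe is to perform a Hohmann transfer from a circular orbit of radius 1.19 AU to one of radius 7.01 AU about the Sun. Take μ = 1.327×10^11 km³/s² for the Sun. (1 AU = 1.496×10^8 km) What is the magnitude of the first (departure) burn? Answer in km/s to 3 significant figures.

Δv₁ = 8.40 km/s

In km: r₁ = 1.19 × 1.496×10^8 = 1.78024×10^8 km; r₂ = 7.01 × 1.496×10^8 = 1.048696×10^9 km.
The Hohmann ellipse has a_t = (r₁ + r₂)/2 = 6.1336×10^8 km.
Circular speed at r = 1.78024×10^8 km: v_c = √(μ/r) = 27.30211 km/s.
Vis-viva on the transfer ellipse at r = 1.78024×10^8 km gives v_t = √[μ(2/r − 1/a_t)] = 35.69959 km/s.
Δv₁ = |v_t − v_c| = |35.69959 − 27.30211| = 8.397 km/s.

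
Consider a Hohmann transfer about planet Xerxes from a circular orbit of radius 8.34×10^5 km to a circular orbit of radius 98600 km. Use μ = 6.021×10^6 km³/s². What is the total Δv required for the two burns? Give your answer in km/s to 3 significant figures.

Δv = 4.09 km/s

Semi-major axis of the transfer orbit: a_t = (8.340×10^5 + 98600)/2 = 4.663×10^5 km.
At r₁ the circular-orbit speed is v₁ = √(μ/r₁) = 2.6869 km/s.
Transfer-orbit speed at r₁ (vis-viva equation): v_a = √[μ(2/r₁ − 1/a_t)] = 1.2355 km/s.
First burn Δv₁ = |v_a − v₁| = 1.4514 km/s.
Circular speed at r₂: v₂ = √(μ/r₂) = 7.81440 km/s.
Transfer-orbit speed at r₂: v_p = √[μ(2/r₂ − 1/a_t)] = 10.4507 km/s.
Second burn Δv₂ = |v₂ − v_p| = 2.6363 km/s.
Total Δv = Δv₁ + Δv₂ = 4.088 km/s.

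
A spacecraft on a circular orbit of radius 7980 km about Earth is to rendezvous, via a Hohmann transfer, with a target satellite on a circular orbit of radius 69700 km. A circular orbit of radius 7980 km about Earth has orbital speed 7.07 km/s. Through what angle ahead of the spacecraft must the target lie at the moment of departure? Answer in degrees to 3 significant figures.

From the circular-orbit relation v² = μ/r at r = 7980 km: μ = v²r = (7.07)² × 7980 = 3.98880×10^5 km³/s².
Transfer-ellipse semi-major axis a_t = (r₁ + r₂)/2 = (7980 + 69700)/2 = 38840 km.
The half-period of the transfer ellipse is t = π√(a_t³/μ) = 38075.7 s.
Target angular speed ω₂ = √(μ/r₂³) = 3.43219×10^-5 rad/s.
Angle swept by the target during transfer: ω₂·t = 1.30683 rad = 74.88°.
Arrival is 180° from departure on the ellipse, so φ = 180° − 74.88° = 105°.

φ = 105°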